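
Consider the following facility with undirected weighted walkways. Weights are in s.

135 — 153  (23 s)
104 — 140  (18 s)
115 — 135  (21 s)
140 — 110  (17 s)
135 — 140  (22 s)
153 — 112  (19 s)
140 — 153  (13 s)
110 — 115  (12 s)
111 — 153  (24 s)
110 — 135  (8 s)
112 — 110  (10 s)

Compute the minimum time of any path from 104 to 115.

47 s

Settle nodes by increasing distance from 104:
104: 0
140: 18  (via 104)
153: 31  (via 140)
110: 35  (via 140)
135: 40  (via 140)
112: 45  (via 110)
115: 47  (via 110)
Shortest route: 104 → 140 → 110 → 115 = 47 s.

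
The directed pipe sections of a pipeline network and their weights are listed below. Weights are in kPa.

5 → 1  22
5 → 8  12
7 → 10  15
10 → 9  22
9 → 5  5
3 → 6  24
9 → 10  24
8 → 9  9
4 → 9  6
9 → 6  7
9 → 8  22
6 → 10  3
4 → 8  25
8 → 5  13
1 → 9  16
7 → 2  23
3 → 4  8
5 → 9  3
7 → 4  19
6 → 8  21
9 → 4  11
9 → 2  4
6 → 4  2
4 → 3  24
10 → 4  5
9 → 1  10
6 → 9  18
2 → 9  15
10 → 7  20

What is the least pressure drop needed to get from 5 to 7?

33 kPa

Shortest distances from 5:
5: 0
9: 3  (via 5)
2: 7  (via 9)
6: 10  (via 9)
4: 12  (via 6)
8: 12  (via 5)
1: 13  (via 9)
10: 13  (via 6)
7: 33  (via 10)
Shortest route: 5 → 9 → 6 → 10 → 7 = 33 kPa.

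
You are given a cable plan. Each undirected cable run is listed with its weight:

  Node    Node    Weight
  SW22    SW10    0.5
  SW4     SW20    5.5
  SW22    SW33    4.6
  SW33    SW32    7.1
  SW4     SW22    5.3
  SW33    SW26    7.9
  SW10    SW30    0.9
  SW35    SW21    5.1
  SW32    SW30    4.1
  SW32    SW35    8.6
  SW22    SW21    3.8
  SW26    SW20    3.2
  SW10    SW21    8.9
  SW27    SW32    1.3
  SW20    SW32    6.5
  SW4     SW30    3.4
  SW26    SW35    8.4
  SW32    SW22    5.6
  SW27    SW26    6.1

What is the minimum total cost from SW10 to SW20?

9.8

Candidate routes:
SW10 → SW30 → SW32 → SW20: 0.9+4.1+6.5 = 11.5
SW10 → SW30 → SW4 → SW20: 0.9+3.4+5.5 = 9.8
SW10 → SW22 → SW32 → SW20: 0.5+5.6+6.5 = 12.6
SW10 → SW22 → SW4 → SW20: 0.5+5.3+5.5 = 11.3
The minimum is 9.8 via SW10 → SW30 → SW4 → SW20.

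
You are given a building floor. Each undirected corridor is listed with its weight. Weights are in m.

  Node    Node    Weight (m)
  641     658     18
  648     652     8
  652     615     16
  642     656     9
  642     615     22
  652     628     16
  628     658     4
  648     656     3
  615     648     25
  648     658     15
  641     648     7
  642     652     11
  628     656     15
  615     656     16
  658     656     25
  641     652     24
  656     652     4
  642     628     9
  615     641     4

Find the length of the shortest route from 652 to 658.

Enumerating some paths:
652 → 628 → 658: 16+4 = 20
652 → 656 → 648 → 658: 4+3+15 = 22
652 → 656 → 628 → 658: 4+15+4 = 23
Cheapest is 652 → 628 → 658 at 20 m.

20 m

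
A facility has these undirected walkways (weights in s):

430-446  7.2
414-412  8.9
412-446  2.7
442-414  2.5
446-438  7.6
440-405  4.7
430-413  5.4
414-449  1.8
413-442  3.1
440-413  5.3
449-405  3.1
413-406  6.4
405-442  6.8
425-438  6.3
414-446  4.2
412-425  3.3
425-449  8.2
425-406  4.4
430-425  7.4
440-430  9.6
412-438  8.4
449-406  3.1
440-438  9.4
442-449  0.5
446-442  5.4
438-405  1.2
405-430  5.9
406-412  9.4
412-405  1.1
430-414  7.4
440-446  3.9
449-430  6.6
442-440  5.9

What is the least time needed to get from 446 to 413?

Candidate routes:
446 - 414 - 449 - 442 - 413: 4.2+1.8+0.5+3.1 = 9.6
446 - 414 - 442 - 413: 4.2+2.5+3.1 = 9.8
446 - 442 - 413: 5.4+3.1 = 8.5
446 - 440 - 413: 3.9+5.3 = 9.2
The minimum is 8.5 s via 446 - 442 - 413.

8.5 s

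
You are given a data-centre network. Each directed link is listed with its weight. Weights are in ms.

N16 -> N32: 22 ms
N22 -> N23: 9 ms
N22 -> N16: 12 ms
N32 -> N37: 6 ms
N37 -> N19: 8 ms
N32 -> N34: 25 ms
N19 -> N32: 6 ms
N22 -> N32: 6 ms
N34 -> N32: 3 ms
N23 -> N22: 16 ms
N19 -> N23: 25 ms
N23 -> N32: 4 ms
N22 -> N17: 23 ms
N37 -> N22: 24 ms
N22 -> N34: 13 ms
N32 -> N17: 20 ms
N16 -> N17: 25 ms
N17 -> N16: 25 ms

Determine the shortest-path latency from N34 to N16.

45 ms

Shortest distances from N34:
N34: 0
N32: 3  (via N34)
N37: 9  (via N32)
N19: 17  (via N37)
N17: 23  (via N32)
N22: 33  (via N37)
N23: 42  (via N19)
N16: 45  (via N22)
Shortest route: N34–N32–N37–N22–N16 = 45 ms.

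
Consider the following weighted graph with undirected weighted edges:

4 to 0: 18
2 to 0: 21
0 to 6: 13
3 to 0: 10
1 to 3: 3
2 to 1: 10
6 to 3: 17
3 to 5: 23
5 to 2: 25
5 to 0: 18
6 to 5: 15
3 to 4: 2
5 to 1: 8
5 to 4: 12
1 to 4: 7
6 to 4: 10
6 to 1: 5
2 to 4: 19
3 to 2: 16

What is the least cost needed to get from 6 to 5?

Shortest distances from 6:
6: 0
1: 5  (via 6)
3: 8  (via 1)
4: 10  (via 6)
0: 13  (via 6)
5: 13  (via 1)
Shortest route: 6–1–5 = 13.

13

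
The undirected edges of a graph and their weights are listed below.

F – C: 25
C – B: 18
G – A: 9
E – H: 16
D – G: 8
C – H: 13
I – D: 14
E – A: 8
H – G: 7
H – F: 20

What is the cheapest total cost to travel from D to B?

Settle nodes by increasing distance from D:
D: 0
G: 8  (via D)
I: 14  (via D)
H: 15  (via G)
A: 17  (via G)
E: 25  (via A)
C: 28  (via H)
F: 35  (via H)
B: 46  (via C)
Shortest route: D–G–H–C–B = 46.

46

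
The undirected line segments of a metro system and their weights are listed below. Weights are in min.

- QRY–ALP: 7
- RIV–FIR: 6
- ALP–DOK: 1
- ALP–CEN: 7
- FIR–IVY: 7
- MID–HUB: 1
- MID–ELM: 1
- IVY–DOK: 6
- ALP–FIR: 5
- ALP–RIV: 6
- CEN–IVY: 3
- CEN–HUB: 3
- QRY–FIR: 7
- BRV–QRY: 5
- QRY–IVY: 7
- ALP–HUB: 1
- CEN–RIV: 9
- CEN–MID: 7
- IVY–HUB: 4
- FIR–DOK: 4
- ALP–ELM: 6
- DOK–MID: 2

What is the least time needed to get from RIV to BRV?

Shortest distances from RIV:
RIV: 0
ALP: 6  (via RIV)
FIR: 6  (via RIV)
DOK: 7  (via ALP)
HUB: 7  (via ALP)
MID: 8  (via HUB)
CEN: 9  (via RIV)
ELM: 9  (via MID)
IVY: 11  (via HUB)
QRY: 13  (via ALP)
BRV: 18  (via QRY)
Shortest route: RIV → ALP → QRY → BRV = 18 min.

18 min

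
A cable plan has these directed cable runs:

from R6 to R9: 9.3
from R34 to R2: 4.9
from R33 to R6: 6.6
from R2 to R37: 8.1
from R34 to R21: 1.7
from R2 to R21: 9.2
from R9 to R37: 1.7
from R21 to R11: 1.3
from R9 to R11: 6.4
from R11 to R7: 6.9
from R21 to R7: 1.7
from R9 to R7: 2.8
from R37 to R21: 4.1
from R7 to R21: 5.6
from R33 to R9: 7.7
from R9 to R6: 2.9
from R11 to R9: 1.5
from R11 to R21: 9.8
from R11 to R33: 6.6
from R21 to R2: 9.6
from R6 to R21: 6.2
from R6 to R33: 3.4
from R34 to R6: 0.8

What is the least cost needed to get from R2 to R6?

Running Dijkstra from R2:
R2: 0
R37: 8.1  (via R2)
R21: 9.2  (via R2)
R11: 10.5  (via R21)
R7: 10.9  (via R21)
R9: 12  (via R11)
R6: 14.9  (via R9)
Shortest route: R2–R21–R11–R9–R6 = 14.9.

14.9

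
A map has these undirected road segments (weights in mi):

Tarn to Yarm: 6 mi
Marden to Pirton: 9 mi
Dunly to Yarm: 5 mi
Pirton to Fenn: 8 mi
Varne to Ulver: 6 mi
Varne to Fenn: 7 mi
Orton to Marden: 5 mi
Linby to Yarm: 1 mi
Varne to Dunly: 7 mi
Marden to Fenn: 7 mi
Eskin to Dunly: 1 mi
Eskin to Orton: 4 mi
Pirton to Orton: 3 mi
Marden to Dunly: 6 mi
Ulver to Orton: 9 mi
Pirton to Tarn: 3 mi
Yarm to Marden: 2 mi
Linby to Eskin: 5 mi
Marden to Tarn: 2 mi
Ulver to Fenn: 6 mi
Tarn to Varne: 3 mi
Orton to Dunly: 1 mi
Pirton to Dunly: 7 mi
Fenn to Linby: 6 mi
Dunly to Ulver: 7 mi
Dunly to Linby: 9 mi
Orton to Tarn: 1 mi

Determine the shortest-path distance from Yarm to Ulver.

Settle nodes by increasing distance from Yarm:
Yarm: 0
Linby: 1  (via Yarm)
Marden: 2  (via Yarm)
Tarn: 4  (via Marden)
Dunly: 5  (via Yarm)
Orton: 5  (via Tarn)
Eskin: 6  (via Linby)
Varne: 7  (via Tarn)
Pirton: 7  (via Tarn)
Fenn: 7  (via Linby)
Ulver: 12  (via Dunly)
Shortest route: Yarm–Dunly–Ulver = 12 mi.

12 mi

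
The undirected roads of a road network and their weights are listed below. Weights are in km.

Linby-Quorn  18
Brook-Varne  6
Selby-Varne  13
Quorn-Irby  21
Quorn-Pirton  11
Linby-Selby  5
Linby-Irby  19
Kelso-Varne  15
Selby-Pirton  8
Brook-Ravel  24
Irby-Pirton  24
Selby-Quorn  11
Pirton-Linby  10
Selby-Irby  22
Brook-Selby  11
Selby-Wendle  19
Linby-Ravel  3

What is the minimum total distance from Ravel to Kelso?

36 km

Running Dijkstra from Ravel:
Ravel: 0
Linby: 3  (via Ravel)
Selby: 8  (via Linby)
Pirton: 13  (via Linby)
Brook: 19  (via Selby)
Quorn: 19  (via Selby)
Varne: 21  (via Selby)
Irby: 22  (via Linby)
Wendle: 27  (via Selby)
Kelso: 36  (via Varne)
Shortest route: Ravel–Linby–Selby–Varne–Kelso = 36 km.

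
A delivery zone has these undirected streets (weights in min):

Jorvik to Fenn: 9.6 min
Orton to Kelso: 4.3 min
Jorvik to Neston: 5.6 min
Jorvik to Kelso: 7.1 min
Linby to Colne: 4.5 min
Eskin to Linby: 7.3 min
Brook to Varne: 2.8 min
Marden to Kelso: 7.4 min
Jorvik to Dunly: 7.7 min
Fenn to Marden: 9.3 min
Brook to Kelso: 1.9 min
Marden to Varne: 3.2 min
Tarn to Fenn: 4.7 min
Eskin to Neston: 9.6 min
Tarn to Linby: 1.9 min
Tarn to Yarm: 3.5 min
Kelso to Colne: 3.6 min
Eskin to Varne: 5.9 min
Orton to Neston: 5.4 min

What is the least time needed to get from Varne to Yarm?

Candidate routes:
Varne–Eskin–Linby–Tarn–Yarm: 5.9+7.3+1.9+3.5 = 18.6
Varne–Brook–Kelso–Colne–Linby–Tarn–Yarm: 2.8+1.9+3.6+4.5+1.9+3.5 = 18.2
Varne–Marden–Fenn–Tarn–Yarm: 3.2+9.3+4.7+3.5 = 20.7
The minimum is 18.2 min via Varne–Brook–Kelso–Colne–Linby–Tarn–Yarm.

18.2 min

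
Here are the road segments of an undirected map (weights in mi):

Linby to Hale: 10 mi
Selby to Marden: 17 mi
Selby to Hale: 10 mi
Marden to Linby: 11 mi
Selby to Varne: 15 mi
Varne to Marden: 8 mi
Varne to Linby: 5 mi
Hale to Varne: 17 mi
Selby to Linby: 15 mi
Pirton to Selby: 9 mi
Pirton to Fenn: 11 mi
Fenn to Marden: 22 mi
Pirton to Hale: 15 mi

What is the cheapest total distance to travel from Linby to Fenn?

Compare a few routes:
Linby–Marden–Fenn: 11+22 = 33
Linby–Varne–Marden–Fenn: 5+8+22 = 35
Cheapest is Linby–Marden–Fenn at 33 mi.

33 mi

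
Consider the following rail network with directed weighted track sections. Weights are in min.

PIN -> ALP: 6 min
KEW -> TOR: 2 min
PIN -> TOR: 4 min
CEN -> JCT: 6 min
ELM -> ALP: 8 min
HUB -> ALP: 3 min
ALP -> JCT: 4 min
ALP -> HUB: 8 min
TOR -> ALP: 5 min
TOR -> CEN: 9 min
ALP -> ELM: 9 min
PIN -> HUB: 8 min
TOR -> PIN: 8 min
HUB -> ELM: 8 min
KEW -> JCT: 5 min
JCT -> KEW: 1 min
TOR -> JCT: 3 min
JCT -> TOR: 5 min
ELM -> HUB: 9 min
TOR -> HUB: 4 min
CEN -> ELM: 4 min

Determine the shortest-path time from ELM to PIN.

Candidate routes:
ELM - ALP - JCT - TOR - PIN: 8+4+5+8 = 25
ELM - ALP - JCT - KEW - TOR - PIN: 8+4+1+2+8 = 23
The minimum is 23 min via ELM - ALP - JCT - KEW - TOR - PIN.

23 min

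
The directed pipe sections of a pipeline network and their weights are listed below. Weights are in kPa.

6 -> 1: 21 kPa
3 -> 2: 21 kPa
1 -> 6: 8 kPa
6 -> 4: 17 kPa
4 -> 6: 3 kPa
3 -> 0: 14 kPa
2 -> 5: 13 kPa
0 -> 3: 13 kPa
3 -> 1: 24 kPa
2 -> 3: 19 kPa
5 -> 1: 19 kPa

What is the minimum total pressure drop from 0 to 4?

Enumerating some paths:
0 → 3 → 2 → 5 → 1 → 6 → 4: 13+21+13+19+8+17 = 91
0 → 3 → 1 → 6 → 4: 13+24+8+17 = 62
The minimum is 62 kPa via 0 → 3 → 1 → 6 → 4.

62 kPa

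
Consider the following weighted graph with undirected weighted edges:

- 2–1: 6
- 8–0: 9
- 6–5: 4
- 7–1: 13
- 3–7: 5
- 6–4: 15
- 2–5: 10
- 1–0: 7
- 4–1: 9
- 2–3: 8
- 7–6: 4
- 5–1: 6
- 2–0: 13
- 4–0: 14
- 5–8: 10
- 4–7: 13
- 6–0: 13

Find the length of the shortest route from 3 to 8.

Candidate routes:
3 - 7 - 6 - 5 - 8: 5+4+4+10 = 23
3 - 2 - 5 - 8: 8+10+10 = 28
Cheapest is 3 - 7 - 6 - 5 - 8 at 23.

23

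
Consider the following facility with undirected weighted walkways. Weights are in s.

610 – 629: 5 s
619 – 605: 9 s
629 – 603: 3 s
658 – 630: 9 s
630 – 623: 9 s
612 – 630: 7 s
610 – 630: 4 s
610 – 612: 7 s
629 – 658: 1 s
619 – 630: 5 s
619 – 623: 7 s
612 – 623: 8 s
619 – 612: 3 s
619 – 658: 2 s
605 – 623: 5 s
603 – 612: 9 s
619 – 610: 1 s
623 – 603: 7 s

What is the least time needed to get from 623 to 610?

8 s

Enumerating some paths:
623 → 603 → 629 → 658 → 619 → 610: 7+3+1+2+1 = 14
623 → 612 → 619 → 610: 8+3+1 = 12
623 → 619 → 610: 7+1 = 8
623 → 630 → 610: 9+4 = 13
Cheapest is 623 → 619 → 610 at 8 s.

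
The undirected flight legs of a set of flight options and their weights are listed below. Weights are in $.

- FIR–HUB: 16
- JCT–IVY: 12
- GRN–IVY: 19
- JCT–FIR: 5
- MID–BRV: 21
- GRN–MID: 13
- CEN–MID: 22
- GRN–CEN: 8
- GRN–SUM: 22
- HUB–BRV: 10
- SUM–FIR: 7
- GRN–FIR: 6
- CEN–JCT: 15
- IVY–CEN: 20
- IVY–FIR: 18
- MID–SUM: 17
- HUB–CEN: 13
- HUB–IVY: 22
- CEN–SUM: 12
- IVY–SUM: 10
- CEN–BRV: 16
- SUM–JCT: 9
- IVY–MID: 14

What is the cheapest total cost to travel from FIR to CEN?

$14

Compare a few routes:
FIR → GRN → CEN: 6+8 = 14
FIR → SUM → CEN: 7+12 = 19
The minimum is $14 via FIR → GRN → CEN.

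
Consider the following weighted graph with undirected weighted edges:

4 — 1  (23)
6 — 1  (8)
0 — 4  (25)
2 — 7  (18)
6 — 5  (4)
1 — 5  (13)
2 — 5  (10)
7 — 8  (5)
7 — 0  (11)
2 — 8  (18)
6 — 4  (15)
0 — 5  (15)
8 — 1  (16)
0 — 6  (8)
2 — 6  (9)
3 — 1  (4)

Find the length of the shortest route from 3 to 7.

Running Dijkstra from 3:
3: 0
1: 4  (via 3)
6: 12  (via 1)
5: 16  (via 6)
0: 20  (via 6)
8: 20  (via 1)
2: 21  (via 6)
7: 25  (via 8)
Shortest route: 3–1–8–7 = 25.

25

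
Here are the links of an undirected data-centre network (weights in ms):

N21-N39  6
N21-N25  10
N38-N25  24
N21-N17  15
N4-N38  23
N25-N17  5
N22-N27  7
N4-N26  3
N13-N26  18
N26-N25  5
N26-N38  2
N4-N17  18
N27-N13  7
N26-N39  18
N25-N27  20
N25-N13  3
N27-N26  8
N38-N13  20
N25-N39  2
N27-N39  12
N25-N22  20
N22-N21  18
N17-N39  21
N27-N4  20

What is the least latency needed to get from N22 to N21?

18 ms

Running Dijkstra from N22:
N22: 0
N27: 7  (via N22)
N13: 14  (via N27)
N26: 15  (via N27)
N25: 17  (via N13)
N38: 17  (via N26)
N21: 18  (via N22)
Shortest route: N22 → N21 = 18 ms.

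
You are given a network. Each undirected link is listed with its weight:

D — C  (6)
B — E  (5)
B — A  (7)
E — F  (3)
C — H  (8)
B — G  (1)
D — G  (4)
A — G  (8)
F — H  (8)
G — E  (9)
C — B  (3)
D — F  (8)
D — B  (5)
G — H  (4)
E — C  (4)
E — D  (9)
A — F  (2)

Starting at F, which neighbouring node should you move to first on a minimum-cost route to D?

Candidate routes:
F → E → D: 3+9 = 12
F → D: 8 = 8
The minimum is 8 via F → D.
So from F the first move is to D.

D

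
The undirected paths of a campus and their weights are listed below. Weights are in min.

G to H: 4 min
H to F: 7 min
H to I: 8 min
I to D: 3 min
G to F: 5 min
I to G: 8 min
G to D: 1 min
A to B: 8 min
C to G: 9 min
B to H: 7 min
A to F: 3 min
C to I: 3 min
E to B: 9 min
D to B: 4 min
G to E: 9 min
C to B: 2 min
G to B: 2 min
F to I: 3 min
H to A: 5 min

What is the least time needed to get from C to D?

Running Dijkstra from C:
C: 0
B: 2  (via C)
I: 3  (via C)
G: 4  (via B)
D: 5  (via G)
Shortest route: C → B → G → D = 5 min.

5 min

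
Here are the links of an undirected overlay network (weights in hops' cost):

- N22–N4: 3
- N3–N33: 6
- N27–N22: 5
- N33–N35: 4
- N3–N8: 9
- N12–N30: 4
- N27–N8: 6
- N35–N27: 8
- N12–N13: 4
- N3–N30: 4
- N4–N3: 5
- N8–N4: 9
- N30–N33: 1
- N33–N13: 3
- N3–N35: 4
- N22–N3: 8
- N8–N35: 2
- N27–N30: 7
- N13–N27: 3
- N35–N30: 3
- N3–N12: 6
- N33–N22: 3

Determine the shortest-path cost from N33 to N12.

5 hops' cost

Candidate routes:
N33 - N30 - N12: 1+4 = 5
N33 - N35 - N30 - N12: 4+3+4 = 11
N33 - N30 - N3 - N12: 1+4+6 = 11
N33 - N13 - N12: 3+4 = 7
The minimum is 5 hops' cost via N33 - N30 - N12.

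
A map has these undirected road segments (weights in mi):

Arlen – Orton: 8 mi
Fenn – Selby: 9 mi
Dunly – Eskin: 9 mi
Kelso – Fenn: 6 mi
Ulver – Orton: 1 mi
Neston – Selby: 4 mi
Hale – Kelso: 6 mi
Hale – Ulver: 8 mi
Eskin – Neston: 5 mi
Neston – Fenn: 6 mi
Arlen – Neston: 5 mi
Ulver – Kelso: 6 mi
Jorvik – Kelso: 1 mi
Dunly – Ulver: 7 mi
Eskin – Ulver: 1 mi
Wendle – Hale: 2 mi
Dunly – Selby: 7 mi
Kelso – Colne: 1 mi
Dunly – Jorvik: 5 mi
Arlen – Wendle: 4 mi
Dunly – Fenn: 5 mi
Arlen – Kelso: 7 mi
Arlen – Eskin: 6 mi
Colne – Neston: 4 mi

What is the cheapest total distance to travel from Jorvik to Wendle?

9 mi

Settle nodes by increasing distance from Jorvik:
Jorvik: 0
Kelso: 1  (via Jorvik)
Colne: 2  (via Kelso)
Dunly: 5  (via Jorvik)
Neston: 6  (via Colne)
Hale: 7  (via Kelso)
Fenn: 7  (via Kelso)
Ulver: 7  (via Kelso)
Eskin: 8  (via Ulver)
Orton: 8  (via Ulver)
Arlen: 8  (via Kelso)
Wendle: 9  (via Hale)
Shortest route: Jorvik → Kelso → Hale → Wendle = 9 mi.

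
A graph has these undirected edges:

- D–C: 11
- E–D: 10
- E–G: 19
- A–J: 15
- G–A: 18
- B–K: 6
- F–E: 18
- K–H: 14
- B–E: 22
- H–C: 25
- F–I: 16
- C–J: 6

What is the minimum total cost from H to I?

Settle nodes by increasing distance from H:
H: 0
K: 14  (via H)
B: 20  (via K)
C: 25  (via H)
J: 31  (via C)
D: 36  (via C)
E: 42  (via B)
A: 46  (via J)
F: 60  (via E)
G: 61  (via E)
I: 76  (via F)
Shortest route: H → K → B → E → F → I = 76.

76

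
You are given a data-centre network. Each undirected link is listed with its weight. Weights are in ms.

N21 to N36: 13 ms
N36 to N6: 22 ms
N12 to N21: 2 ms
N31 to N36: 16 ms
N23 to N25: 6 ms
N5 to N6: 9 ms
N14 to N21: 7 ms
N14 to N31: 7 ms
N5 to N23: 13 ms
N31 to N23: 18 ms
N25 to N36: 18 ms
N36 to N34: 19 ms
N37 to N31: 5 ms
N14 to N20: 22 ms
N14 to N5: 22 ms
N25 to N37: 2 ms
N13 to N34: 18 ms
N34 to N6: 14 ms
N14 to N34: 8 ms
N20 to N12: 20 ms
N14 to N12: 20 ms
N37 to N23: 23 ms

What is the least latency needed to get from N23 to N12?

29 ms

Settle nodes by increasing distance from N23:
N23: 0
N25: 6  (via N23)
N37: 8  (via N25)
N5: 13  (via N23)
N31: 13  (via N37)
N14: 20  (via N31)
N6: 22  (via N5)
N36: 24  (via N25)
N21: 27  (via N14)
N34: 28  (via N14)
N12: 29  (via N21)
Shortest route: N23–N25–N37–N31–N14–N21–N12 = 29 ms.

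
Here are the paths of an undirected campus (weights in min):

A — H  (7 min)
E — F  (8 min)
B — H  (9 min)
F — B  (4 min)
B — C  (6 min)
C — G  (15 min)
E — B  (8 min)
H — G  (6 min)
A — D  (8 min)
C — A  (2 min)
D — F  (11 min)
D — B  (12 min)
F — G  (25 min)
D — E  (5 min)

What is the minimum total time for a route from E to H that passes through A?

20 min

Best E to A: E–D–A costing 13
Shortest A→H: A–H = 7
Total via A: 13 + 7 = 20 min.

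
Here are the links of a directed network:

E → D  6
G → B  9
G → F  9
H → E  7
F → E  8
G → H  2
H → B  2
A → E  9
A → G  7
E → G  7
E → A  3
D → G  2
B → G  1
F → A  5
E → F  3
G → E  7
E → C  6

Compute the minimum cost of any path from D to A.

12

Enumerating some paths:
D → G → E → A: 2+7+3 = 12
D → G → H → E → A: 2+2+7+3 = 14
The minimum is 12 via D → G → E → A.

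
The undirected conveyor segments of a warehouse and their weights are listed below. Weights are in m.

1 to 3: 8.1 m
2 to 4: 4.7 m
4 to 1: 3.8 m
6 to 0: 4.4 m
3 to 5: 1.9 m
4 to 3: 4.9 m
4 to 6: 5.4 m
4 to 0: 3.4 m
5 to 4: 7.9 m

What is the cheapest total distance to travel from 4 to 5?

Compare a few routes:
4 → 3 → 5: 4.9+1.9 = 6.8
4 → 1 → 3 → 5: 3.8+8.1+1.9 = 13.8
4 → 5: 7.9 = 7.9
The minimum is 6.8 m via 4 → 3 → 5.

6.8 m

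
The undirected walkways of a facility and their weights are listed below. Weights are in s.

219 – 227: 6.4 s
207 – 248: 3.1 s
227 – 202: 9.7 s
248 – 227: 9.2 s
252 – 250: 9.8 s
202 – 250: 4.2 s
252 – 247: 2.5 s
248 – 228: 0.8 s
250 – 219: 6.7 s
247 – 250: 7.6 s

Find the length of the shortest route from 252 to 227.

22.9 s

Compare a few routes:
252 - 250 - 219 - 227: 9.8+6.7+6.4 = 22.9
252 - 247 - 250 - 219 - 227: 2.5+7.6+6.7+6.4 = 23.2
The minimum is 22.9 s via 252 - 250 - 219 - 227.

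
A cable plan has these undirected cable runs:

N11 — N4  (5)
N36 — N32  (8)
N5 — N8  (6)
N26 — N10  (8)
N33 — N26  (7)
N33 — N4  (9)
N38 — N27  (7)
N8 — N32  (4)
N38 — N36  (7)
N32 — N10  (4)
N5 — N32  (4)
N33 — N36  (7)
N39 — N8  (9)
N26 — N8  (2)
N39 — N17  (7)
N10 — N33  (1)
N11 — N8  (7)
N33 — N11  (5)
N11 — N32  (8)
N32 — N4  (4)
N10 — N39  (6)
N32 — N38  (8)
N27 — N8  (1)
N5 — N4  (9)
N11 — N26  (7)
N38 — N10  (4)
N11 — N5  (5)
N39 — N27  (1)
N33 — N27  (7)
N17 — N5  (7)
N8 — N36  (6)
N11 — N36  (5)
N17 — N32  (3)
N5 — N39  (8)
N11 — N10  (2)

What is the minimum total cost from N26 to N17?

Candidate routes:
N26–N8–N27–N39–N17: 2+1+1+7 = 11
N26–N8–N32–N17: 2+4+3 = 9
The minimum is 9 via N26–N8–N32–N17.

9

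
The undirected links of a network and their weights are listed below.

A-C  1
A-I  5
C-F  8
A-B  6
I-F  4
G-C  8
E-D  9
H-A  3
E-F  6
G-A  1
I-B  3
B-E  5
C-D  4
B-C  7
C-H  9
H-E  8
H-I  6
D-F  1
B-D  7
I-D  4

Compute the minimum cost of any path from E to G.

12

Shortest distances from E:
E: 0
B: 5  (via E)
F: 6  (via E)
D: 7  (via F)
H: 8  (via E)
I: 8  (via B)
A: 11  (via B)
C: 11  (via D)
G: 12  (via A)
Shortest route: E–B–A–G = 12.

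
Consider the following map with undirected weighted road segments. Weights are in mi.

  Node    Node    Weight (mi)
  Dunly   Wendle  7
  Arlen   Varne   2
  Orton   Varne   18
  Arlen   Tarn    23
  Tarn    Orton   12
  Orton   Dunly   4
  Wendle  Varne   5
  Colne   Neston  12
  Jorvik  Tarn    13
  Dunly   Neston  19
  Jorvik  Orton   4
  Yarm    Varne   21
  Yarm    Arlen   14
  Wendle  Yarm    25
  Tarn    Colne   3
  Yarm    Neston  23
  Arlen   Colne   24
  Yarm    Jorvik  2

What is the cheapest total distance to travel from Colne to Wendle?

Enumerating some paths:
Colne → Tarn → Orton → Dunly → Wendle: 3+12+4+7 = 26
Colne → Tarn → Jorvik → Orton → Dunly → Wendle: 3+13+4+4+7 = 31
Cheapest is Colne → Tarn → Orton → Dunly → Wendle at 26 mi.

26 mi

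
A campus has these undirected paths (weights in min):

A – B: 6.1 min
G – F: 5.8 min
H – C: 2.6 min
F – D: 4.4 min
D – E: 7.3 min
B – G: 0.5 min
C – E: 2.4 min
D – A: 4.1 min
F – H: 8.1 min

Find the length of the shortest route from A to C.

13.8 min

Running Dijkstra from A:
A: 0
D: 4.1  (via A)
B: 6.1  (via A)
G: 6.6  (via B)
F: 8.5  (via D)
E: 11.4  (via D)
C: 13.8  (via E)
Shortest route: A → D → E → C = 13.8 min.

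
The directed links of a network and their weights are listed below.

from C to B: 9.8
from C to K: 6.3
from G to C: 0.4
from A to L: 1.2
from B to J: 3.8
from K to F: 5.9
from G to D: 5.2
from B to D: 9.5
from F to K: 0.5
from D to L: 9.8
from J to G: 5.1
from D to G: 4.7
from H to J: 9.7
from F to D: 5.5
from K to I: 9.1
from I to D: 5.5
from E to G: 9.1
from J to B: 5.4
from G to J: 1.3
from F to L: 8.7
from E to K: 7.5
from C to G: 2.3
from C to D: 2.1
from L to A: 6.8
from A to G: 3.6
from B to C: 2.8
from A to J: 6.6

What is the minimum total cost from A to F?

16.2

Compare a few routes:
A–J–G–C–K–F: 6.6+5.1+0.4+6.3+5.9 = 24.3
A–G–J–B–C–K–F: 3.6+1.3+5.4+2.8+6.3+5.9 = 25.3
A–G–C–K–F: 3.6+0.4+6.3+5.9 = 16.2
The minimum is 16.2 via A–G–C–K–F.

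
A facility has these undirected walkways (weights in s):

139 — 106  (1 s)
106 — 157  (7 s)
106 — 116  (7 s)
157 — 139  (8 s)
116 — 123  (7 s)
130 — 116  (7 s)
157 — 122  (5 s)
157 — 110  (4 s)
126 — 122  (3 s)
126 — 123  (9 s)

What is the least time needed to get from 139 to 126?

16 s

Candidate routes:
139 → 106 → 116 → 123 → 126: 1+7+7+9 = 24
139 → 157 → 122 → 126: 8+5+3 = 16
139 → 157 → 106 → 116 → 123 → 126: 8+7+7+7+9 = 38
Cheapest is 139 → 157 → 122 → 126 at 16 s.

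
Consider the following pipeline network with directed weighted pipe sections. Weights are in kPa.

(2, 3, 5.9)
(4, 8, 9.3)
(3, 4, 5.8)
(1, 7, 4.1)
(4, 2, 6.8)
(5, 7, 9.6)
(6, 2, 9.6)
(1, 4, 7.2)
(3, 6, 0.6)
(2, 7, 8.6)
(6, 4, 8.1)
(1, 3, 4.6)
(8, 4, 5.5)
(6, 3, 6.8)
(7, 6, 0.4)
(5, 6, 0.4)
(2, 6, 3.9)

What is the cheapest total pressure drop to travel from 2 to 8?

21 kPa

Shortest distances from 2:
2: 0
6: 3.9  (via 2)
3: 5.9  (via 2)
7: 8.6  (via 2)
4: 11.7  (via 3)
8: 21  (via 4)
Shortest route: 2 → 3 → 4 → 8 = 21 kPa.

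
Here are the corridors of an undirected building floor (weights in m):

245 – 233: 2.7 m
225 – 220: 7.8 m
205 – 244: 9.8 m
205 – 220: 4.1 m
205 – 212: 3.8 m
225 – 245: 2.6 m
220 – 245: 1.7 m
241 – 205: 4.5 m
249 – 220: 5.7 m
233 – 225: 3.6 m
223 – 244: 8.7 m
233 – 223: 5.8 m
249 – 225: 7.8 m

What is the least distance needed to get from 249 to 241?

Running Dijkstra from 249:
249: 0
220: 5.7  (via 249)
245: 7.4  (via 220)
225: 7.8  (via 249)
205: 9.8  (via 220)
233: 10.1  (via 245)
212: 13.6  (via 205)
241: 14.3  (via 205)
Shortest route: 249–220–205–241 = 14.3 m.

14.3 m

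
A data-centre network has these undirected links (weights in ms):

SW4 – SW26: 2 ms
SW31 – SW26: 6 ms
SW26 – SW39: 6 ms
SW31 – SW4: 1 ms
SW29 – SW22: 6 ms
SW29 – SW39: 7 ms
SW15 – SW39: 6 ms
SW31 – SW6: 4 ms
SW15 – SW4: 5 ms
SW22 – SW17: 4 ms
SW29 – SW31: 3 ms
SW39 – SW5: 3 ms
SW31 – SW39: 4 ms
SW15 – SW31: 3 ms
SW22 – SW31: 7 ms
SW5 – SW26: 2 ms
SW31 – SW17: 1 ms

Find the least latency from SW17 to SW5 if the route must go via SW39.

Best SW17 to SW39: SW17 → SW31 → SW39 costing 5
Best SW39 to SW5: SW39 → SW5 costing 3
Total via SW39: 5 + 3 = 8 ms.

8 ms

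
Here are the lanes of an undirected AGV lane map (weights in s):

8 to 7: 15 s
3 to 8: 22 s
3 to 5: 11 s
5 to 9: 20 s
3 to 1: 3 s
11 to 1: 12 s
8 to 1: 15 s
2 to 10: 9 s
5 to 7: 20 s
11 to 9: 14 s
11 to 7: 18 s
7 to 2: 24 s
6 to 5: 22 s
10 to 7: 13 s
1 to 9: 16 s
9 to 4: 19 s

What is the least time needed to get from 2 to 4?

Compare a few routes:
2 → 7 → 11 → 9 → 4: 24+18+14+19 = 75
2 → 7 → 5 → 9 → 4: 24+20+20+19 = 83
2 → 10 → 7 → 5 → 9 → 4: 9+13+20+20+19 = 81
2 → 10 → 7 → 11 → 9 → 4: 9+13+18+14+19 = 73
The minimum is 73 s via 2 → 10 → 7 → 11 → 9 → 4.

73 s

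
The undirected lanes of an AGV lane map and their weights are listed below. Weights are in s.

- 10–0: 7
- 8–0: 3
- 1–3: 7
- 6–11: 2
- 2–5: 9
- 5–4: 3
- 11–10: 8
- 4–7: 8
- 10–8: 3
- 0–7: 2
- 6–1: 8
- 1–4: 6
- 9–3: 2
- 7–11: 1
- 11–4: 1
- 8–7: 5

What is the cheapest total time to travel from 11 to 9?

16 s

Shortest distances from 11:
11: 0
4: 1  (via 11)
7: 1  (via 11)
6: 2  (via 11)
0: 3  (via 7)
5: 4  (via 4)
8: 6  (via 7)
1: 7  (via 4)
10: 8  (via 11)
2: 13  (via 5)
3: 14  (via 1)
9: 16  (via 3)
Shortest route: 11 → 4 → 1 → 3 → 9 = 16 s.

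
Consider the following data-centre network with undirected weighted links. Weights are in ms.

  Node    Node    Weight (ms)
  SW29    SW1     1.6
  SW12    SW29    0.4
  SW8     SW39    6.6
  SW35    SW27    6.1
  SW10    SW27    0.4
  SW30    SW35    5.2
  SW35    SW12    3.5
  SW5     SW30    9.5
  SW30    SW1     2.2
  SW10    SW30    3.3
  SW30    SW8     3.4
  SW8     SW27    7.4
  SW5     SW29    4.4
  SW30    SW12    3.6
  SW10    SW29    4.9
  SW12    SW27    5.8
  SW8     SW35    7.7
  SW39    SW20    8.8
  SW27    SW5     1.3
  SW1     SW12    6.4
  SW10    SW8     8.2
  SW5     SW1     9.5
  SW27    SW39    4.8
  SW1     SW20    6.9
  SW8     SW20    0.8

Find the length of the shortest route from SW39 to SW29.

10.1 ms

Enumerating some paths:
SW39 - SW27 - SW10 - SW29: 4.8+0.4+4.9 = 10.1
SW39 - SW27 - SW5 - SW29: 4.8+1.3+4.4 = 10.5
SW39 - SW27 - SW12 - SW29: 4.8+5.8+0.4 = 11
The minimum is 10.1 ms via SW39 - SW27 - SW10 - SW29.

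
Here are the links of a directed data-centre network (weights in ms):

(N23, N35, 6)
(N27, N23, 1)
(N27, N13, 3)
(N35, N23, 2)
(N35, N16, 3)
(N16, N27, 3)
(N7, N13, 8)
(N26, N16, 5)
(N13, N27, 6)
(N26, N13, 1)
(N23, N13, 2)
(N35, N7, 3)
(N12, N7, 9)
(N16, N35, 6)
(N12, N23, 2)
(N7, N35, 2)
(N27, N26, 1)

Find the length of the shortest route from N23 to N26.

9 ms

Settle nodes by increasing distance from N23:
N23: 0
N13: 2  (via N23)
N35: 6  (via N23)
N27: 8  (via N13)
N26: 9  (via N27)
Shortest route: N23 → N13 → N27 → N26 = 9 ms.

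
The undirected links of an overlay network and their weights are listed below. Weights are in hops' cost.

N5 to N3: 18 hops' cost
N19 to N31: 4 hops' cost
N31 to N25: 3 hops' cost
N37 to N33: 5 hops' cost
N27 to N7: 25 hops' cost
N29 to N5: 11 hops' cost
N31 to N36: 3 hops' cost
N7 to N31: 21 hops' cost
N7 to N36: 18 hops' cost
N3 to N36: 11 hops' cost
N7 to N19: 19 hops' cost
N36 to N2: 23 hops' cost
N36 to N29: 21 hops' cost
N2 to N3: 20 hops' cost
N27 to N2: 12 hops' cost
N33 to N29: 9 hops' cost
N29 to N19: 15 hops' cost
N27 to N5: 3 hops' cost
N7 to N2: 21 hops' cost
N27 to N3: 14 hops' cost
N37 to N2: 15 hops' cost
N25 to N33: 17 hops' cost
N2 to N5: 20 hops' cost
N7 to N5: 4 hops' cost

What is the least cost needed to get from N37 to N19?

29 hops' cost

Settle nodes by increasing distance from N37:
N37: 0
N33: 5  (via N37)
N29: 14  (via N33)
N2: 15  (via N37)
N25: 22  (via N33)
N5: 25  (via N29)
N31: 25  (via N25)
N27: 27  (via N2)
N36: 28  (via N31)
N19: 29  (via N29)
Shortest route: N37 → N33 → N29 → N19 = 29 hops' cost.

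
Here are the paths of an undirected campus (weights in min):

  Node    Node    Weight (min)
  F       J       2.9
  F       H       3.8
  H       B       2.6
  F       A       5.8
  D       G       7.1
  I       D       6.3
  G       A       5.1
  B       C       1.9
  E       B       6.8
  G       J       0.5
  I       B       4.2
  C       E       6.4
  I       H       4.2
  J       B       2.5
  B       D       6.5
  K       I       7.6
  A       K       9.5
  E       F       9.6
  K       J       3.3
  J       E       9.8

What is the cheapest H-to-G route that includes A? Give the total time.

Shortest H→A: H → F → A = 9.6
Shortest A→G: A → G = 5.1
Total via A: 9.6 + 5.1 = 14.7 min.

14.7 min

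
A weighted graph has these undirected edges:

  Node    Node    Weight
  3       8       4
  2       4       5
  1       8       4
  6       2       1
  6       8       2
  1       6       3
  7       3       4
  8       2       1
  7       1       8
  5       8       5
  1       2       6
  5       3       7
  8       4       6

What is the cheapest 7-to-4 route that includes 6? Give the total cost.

Shortest 7→6: 7–3–8–6 = 10
Best 6 to 4: 6–2–4 costing 6
Total via 6: 10 + 6 = 16.

16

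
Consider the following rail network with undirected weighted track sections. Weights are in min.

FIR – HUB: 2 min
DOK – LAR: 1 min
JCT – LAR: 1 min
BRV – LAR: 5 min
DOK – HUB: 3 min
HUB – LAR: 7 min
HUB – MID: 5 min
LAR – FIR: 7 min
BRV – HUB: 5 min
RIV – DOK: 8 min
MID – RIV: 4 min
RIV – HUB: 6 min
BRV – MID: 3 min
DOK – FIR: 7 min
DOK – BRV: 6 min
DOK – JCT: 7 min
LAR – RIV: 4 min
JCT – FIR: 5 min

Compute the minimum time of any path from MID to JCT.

9 min

Candidate routes:
MID–HUB–DOK–LAR–JCT: 5+3+1+1 = 10
MID–HUB–FIR–JCT: 5+2+5 = 12
MID–BRV–LAR–JCT: 3+5+1 = 9
MID–BRV–DOK–LAR–JCT: 3+6+1+1 = 11
Cheapest is MID–BRV–LAR–JCT at 9 min.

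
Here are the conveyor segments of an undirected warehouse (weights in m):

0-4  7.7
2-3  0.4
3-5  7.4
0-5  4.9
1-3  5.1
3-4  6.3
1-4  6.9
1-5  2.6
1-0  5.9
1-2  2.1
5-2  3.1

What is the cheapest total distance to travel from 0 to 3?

Candidate routes:
0–5–1–2–3: 4.9+2.6+2.1+0.4 = 10
0–1–3: 5.9+5.1 = 11
0–5–2–3: 4.9+3.1+0.4 = 8.4
The minimum is 8.4 m via 0–5–2–3.

8.4 m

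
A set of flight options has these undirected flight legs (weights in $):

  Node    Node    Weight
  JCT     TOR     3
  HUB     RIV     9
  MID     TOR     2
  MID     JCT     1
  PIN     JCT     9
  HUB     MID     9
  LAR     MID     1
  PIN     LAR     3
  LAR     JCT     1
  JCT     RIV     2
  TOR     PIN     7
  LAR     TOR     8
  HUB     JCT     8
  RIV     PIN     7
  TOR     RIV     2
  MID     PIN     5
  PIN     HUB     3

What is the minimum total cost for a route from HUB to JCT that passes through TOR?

$12

Best HUB to TOR: HUB → PIN → LAR → MID → TOR costing 9
Best TOR to JCT: TOR → JCT costing 3
Total via TOR: 9 + 3 = $12.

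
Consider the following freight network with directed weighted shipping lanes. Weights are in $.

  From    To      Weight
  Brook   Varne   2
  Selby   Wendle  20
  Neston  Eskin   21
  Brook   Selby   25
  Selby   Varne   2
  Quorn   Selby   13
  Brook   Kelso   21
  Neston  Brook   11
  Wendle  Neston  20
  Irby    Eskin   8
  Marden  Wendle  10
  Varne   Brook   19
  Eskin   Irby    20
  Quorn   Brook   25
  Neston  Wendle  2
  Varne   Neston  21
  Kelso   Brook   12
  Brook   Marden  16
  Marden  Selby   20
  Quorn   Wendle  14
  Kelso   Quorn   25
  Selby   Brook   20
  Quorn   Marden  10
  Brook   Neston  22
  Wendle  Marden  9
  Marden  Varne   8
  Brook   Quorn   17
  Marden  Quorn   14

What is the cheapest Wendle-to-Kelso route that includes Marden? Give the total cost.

Best Wendle to Marden: Wendle → Marden costing 9
Best Marden to Kelso: Marden → Varne → Brook → Kelso costing 48
Total via Marden: 9 + 48 = $57.

$57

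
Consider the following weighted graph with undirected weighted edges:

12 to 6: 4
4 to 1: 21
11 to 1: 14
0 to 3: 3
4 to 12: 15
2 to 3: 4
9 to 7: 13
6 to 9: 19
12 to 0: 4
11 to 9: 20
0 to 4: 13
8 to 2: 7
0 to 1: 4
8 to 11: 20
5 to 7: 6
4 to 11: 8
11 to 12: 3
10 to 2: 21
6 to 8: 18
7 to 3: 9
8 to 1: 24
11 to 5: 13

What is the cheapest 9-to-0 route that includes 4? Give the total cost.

Shortest 9→4: 9–11–4 = 28
Best 4 to 0: 4–0 costing 13
Total via 4: 28 + 13 = 41.

41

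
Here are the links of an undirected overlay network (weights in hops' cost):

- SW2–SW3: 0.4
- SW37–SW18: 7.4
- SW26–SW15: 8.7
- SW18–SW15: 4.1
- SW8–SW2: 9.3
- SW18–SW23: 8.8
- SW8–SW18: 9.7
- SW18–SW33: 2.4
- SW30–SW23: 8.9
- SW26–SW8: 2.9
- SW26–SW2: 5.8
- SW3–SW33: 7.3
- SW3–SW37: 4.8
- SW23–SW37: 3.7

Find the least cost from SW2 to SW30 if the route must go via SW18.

27.8 hops' cost

Best SW2 to SW18: SW2–SW3–SW33–SW18 costing 10.1
Shortest SW18→SW30: SW18–SW23–SW30 = 17.7
Total via SW18: 10.1 + 17.7 = 27.8 hops' cost.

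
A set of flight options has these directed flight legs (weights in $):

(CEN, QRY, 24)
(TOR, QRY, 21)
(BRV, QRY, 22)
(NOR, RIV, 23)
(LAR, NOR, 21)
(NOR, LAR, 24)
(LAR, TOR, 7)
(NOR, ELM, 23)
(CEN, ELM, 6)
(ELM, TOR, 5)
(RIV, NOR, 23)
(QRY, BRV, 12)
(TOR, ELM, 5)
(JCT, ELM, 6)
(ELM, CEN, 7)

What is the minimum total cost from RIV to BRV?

Settle nodes by increasing distance from RIV:
RIV: 0
NOR: 23  (via RIV)
ELM: 46  (via NOR)
LAR: 47  (via NOR)
TOR: 51  (via ELM)
CEN: 53  (via ELM)
QRY: 72  (via TOR)
BRV: 84  (via QRY)
Shortest route: RIV–NOR–ELM–TOR–QRY–BRV = $84.

$84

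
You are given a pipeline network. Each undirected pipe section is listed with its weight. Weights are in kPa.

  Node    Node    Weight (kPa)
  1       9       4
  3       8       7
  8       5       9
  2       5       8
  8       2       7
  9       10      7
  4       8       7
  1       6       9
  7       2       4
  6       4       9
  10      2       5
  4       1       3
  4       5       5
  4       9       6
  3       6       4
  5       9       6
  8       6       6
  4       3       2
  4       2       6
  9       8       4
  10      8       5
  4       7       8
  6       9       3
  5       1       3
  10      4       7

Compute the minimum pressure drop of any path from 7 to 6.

14 kPa

Enumerating some paths:
7 - 2 - 4 - 3 - 6: 4+6+2+4 = 16
7 - 4 - 3 - 6: 8+2+4 = 14
Cheapest is 7 - 4 - 3 - 6 at 14 kPa.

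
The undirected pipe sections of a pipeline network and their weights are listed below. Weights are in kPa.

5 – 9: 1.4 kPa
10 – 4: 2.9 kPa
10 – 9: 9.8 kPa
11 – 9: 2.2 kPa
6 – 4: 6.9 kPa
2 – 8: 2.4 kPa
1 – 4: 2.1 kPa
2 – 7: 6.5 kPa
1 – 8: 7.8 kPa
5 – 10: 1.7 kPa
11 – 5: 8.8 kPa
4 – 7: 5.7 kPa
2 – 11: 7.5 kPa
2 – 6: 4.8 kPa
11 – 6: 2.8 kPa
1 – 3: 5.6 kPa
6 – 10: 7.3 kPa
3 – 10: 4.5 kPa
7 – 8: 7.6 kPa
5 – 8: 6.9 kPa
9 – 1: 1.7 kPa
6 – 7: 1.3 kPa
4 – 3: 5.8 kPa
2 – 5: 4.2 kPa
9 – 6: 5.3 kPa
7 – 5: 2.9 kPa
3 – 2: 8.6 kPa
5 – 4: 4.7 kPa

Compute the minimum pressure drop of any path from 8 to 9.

8 kPa

Compare a few routes:
8–1–9: 7.8+1.7 = 9.5
8–2–5–9: 2.4+4.2+1.4 = 8
8–5–9: 6.9+1.4 = 8.3
Cheapest is 8–2–5–9 at 8 kPa.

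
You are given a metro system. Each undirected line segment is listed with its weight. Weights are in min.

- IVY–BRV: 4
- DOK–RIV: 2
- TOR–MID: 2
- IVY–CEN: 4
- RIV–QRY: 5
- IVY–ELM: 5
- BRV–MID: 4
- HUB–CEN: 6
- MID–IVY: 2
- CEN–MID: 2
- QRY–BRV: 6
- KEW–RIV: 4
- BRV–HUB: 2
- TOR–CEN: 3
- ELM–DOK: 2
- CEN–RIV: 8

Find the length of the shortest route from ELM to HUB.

Shortest distances from ELM:
ELM: 0
DOK: 2  (via ELM)
RIV: 4  (via DOK)
IVY: 5  (via ELM)
MID: 7  (via IVY)
KEW: 8  (via RIV)
CEN: 9  (via IVY)
BRV: 9  (via IVY)
TOR: 9  (via MID)
QRY: 9  (via RIV)
HUB: 11  (via BRV)
Shortest route: ELM–IVY–BRV–HUB = 11 min.

11 min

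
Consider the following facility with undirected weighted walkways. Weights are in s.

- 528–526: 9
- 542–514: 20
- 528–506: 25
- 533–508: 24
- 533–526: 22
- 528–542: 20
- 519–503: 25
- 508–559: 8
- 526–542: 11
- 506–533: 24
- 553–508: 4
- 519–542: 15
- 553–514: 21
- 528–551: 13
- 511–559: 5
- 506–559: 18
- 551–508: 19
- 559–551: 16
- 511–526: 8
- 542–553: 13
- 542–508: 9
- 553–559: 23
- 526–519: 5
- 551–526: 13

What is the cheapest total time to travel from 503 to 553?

Compare a few routes:
503–519–526–542–553: 25+5+11+13 = 54
503–519–526–511–559–508–553: 25+5+8+5+8+4 = 55
503–519–526–542–508–553: 25+5+11+9+4 = 54
503–519–542–553: 25+15+13 = 53
Cheapest is 503–519–542–553 at 53 s.

53 s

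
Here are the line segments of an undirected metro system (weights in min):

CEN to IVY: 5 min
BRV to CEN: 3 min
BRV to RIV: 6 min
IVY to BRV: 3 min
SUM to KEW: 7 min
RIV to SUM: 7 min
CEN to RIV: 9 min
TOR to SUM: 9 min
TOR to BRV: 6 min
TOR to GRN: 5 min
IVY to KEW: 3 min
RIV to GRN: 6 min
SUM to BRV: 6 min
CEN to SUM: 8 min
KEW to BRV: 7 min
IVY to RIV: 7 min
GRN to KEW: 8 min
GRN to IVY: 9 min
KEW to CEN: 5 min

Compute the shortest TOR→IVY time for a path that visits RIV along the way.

Shortest TOR→RIV: TOR–GRN–RIV = 11
Best RIV to IVY: RIV–IVY costing 7
Total via RIV: 11 + 7 = 18 min.

18 min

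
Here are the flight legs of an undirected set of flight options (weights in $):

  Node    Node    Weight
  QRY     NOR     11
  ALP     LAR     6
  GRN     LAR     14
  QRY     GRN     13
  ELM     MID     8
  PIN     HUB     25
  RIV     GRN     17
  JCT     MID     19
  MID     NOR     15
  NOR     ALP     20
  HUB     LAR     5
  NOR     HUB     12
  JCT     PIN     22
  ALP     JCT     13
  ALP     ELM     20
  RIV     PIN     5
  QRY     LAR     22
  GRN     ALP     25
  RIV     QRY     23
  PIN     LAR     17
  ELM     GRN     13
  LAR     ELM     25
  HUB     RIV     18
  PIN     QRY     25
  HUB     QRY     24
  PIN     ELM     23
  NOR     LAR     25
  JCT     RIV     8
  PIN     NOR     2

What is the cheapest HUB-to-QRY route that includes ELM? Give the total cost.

$56

Best HUB to ELM: HUB–LAR–ELM costing 30
Shortest ELM→QRY: ELM–GRN–QRY = 26
Total via ELM: 30 + 26 = $56.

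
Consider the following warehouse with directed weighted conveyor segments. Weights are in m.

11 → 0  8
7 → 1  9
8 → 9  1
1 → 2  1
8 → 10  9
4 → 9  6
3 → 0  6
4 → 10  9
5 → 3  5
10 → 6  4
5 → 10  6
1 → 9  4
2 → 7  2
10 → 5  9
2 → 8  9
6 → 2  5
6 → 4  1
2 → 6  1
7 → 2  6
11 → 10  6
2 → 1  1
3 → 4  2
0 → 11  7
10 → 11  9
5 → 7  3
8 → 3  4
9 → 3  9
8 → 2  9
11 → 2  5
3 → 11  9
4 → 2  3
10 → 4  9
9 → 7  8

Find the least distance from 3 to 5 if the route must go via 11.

Shortest 3→11: 3 → 11 = 9
Best 11 to 5: 11 → 10 → 5 costing 15
Total via 11: 9 + 15 = 24 m.

24 m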